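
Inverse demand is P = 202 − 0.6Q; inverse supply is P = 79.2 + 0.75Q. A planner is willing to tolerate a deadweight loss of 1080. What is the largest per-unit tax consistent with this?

54

Competitive equilibrium: 202 − 0.6Q = 79.2 + 0.75Q → Q* = 90.963, P* = 147.4222.
A tax t gives ΔQ = t/1.35 and wedge t, so DWL = t²/2.7.
t²/2.7 = 1080 → t² = 2916 → t = 54.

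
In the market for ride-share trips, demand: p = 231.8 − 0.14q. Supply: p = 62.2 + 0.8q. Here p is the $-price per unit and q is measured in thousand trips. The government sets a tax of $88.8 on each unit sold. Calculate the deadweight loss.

Competitive equilibrium: 231.8 − 0.14q = 62.2 + 0.8q → q* = 180.4255, p* = 206.5404.
With the tax, the buyer price exceeds the seller price by 88.8: (231.8 − 0.14q) − (62.2 + 0.8q) = 88.8 → q' = 85.9574.
Δq = 180.4255 − 85.9574 = 94.4681; the wedge equals the tax, 88.8.
Welfare loss = ½ × 94.4681 × 88.8 = $4194.38 thousand.

$4194.38 thousand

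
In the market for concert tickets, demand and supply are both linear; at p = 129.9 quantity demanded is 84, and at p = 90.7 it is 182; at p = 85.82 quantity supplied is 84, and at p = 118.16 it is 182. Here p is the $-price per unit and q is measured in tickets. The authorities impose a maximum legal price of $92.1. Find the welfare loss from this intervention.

$624.18

Demand slope = (90.7 − 129.9)/(182 − 84) = −0.4, so p = 163.5 − 0.4q.
Supply slope = (118.16 − 85.82)/(182 − 84) = 0.33, so p = 58.1 + 0.33q.
Competitive equilibrium: 163.5 − 0.4q = 58.1 + 0.33q → q* = 144.3836, p* = 105.7466.
At the ceiling p = 92.1, quantity supplied = (92.1 − 58.1)/0.33 = 103.0303.
Willingness to pay at q' = 103.0303: 163.5 − 0.4·103.0303 = 122.2879.
Δq = 144.3836 − 103.0303 = 41.3533; wedge = 122.2879 − 92.1 = 30.1879.
DWL = ½ × 41.3533 × 30.1879 = $624.18.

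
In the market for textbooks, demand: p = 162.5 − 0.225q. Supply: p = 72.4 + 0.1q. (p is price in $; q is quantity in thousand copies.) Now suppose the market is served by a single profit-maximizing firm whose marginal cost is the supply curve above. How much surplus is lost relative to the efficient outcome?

Competitive equilibrium: 162.5 − 0.225q = 72.4 + 0.1q → q* = 277.2308, p* = 100.1231.
Marginal revenue: MR = 162.5 − 0.45q. Set MR = MC: 162.5 − 0.45q = 72.4 + 0.1q → q_m = 163.8182.
Price p_m = 162.5 − 0.225·163.8182 = 125.6409; MC(q_m) = 72.4 + 0.1·163.8182 = 88.7818.
Competitive q* = 277.2308, so Δq = 113.4126; wedge = 125.6409 − 88.7818 = 36.8591.
Welfare loss = ½ × 113.4126 × 36.8591 = $2090.14 thousand.

$2090.14 thousand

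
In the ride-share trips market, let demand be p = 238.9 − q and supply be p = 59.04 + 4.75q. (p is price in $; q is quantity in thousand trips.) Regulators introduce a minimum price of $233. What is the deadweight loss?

Competitive equilibrium: 238.9 − q = 59.04 + 4.75q → q* = 31.28, p* = 207.62.
At the floor p = 233, quantity demanded = (238.9 − 233)/1 = 5.9.
Sellers' marginal cost at q' = 5.9: 59.04 + 4.75·5.9 = 87.065.
Δq = 31.28 − 5.9 = 25.38; wedge = 233 − 87.065 = 145.935.
DWL = ½ × 25.38 × 145.935 = $1851.92 thousand.

$1851.92 thousand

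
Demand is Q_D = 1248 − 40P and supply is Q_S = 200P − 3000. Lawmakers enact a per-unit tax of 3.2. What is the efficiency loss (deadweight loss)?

In inverse form: demand P = 31.2 − 0.025Q, supply P = 15 + 0.005Q.
Competitive equilibrium: 31.2 − 0.025Q = 15 + 0.005Q → Q* = 540, P* = 17.7.
With the tax, the buyer price exceeds the seller price by 3.2: (31.2 − 0.025Q) − (15 + 0.005Q) = 3.2 → Q' = 433.3333.
ΔQ = 540 − 433.3333 = 106.6667; the wedge equals the tax, 3.2.
The triangle = ½ × 106.6667 × 3.2 = 170.67.

170.67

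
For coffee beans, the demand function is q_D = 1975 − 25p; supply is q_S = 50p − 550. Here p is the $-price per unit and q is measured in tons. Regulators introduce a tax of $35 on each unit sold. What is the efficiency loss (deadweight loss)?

$10208.33

In inverse form: demand p = 79 − 0.04q, supply p = 11 + 0.02q.
Competitive equilibrium: 79 − 0.04q = 11 + 0.02q → q* = 1133.3333, p* = 33.6667.
With the tax, the buyer price exceeds the seller price by 35: (79 − 0.04q) − (11 + 0.02q) = 35 → q' = 550.
Δq = 1133.3333 − 550 = 583.3333; the wedge equals the tax, 35.
DWL = ½ × 583.3333 × 35 = $10208.33.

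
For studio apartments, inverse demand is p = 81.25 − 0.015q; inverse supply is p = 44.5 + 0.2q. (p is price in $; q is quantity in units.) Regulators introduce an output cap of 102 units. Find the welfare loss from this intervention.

Competitive equilibrium: 81.25 − 0.015q = 44.5 + 0.2q → q* = 170.9302, p* = 78.686.
At q = 102: demand price = 81.25 − 0.015·102 = 79.72; supply price = 44.5 + 0.2·102 = 64.9.
Δq = 170.9302 − 102 = 68.9302; wedge = 79.72 − 64.9 = 14.82.
Deadweight loss = ½ × 68.9302 × 14.82 = $510.77.

$510.77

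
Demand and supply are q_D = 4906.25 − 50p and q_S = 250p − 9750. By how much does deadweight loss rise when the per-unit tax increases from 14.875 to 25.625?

In inverse form: demand p = 98.125 − 0.02q, supply p = 39 + 0.004q.
Competitive equilibrium: 98.125 − 0.02q = 39 + 0.004q → q* = 2463.5417, p* = 48.8542.
For a per-unit tax t: Δq = t/0.024, so DWL = ½·t·(t/0.024) = t²/0.048.
At t = 14.875: DWL = 4609.701. At t = 25.625: DWL = 13680.013.
Increase = 13680.013 − 4609.701 = 9070.31.

9070.31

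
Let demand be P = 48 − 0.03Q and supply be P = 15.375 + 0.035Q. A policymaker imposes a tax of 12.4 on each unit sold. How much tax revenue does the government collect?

Competitive equilibrium: 48 − 0.03Q = 15.375 + 0.035Q → Q* = 501.9231, P* = 32.9423.
With the tax, the buyer price exceeds the seller price by 12.4: (48 − 0.03Q) − (15.375 + 0.035Q) = 12.4 → Q' = 311.1538.
Tax revenue = 12.4 × 311.1538 = 3858.31.

3858.31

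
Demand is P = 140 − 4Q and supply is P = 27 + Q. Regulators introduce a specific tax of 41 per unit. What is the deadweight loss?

168.10

Competitive equilibrium: 140 − 4Q = 27 + Q → Q* = 22.6, P* = 49.6.
With the tax, the buyer price exceeds the seller price by 41: (140 − 4Q) − (27 + Q) = 41 → Q' = 14.4.
ΔQ = 22.6 − 14.4 = 8.2; the wedge equals the tax, 41.
Welfare loss = ½ × 8.2 × 41 = 168.10.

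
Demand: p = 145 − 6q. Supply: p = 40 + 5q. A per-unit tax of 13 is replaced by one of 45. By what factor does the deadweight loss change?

11.982

Competitive equilibrium: 145 − 6q = 40 + 5q → q* = 9.5455, p* = 87.7273.
For a per-unit tax t: Δq = t/11, so DWL = ½·t·(t/11) = t²/22.
At t = 13: DWL = 7.682. At t = 45: DWL = 92.045.
Ratio = (45/13)² = 11.982.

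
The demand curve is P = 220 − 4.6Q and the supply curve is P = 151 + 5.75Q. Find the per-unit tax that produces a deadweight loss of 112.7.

Competitive equilibrium: 220 − 4.6Q = 151 + 5.75Q → Q* = 6.6667, P* = 189.3333.
A tax t gives ΔQ = t/10.35 and wedge t, so DWL = t²/20.7.
t²/20.7 = 112.7 → t² = 2332.89 → t = 48.3.

48.3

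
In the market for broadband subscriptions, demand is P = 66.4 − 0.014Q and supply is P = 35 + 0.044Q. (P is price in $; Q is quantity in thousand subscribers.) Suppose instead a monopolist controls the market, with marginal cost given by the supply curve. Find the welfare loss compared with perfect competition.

Competitive equilibrium: 66.4 − 0.014Q = 35 + 0.044Q → Q* = 541.3793, P* = 58.8207.
Marginal revenue: MR = 66.4 − 0.028Q. Set MR = MC: 66.4 − 0.028Q = 35 + 0.044Q → Q_m = 436.1111.
Price P_m = 66.4 − 0.014·436.1111 = 60.2944; MC(Q_m) = 35 + 0.044·436.1111 = 54.1889.
Competitive Q* = 541.3793, so ΔQ = 105.2682; wedge = 60.2944 − 54.1889 = 6.1055.
Welfare loss = ½ × 105.2682 × 6.1055 = $321.36 thousand.

$321.36 thousand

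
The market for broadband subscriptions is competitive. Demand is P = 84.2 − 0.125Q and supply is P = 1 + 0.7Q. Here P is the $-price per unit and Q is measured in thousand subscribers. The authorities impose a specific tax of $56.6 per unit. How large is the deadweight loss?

$1941.55 thousand

Competitive equilibrium: 84.2 − 0.125Q = 1 + 0.7Q → Q* = 100.8485, P* = 71.5939.
With the tax, the buyer price exceeds the seller price by 56.6: (84.2 − 0.125Q) − (1 + 0.7Q) = 56.6 → Q' = 32.2424.
ΔQ = 100.8485 − 32.2424 = 68.6061; the wedge equals the tax, 56.6.
The triangle = ½ × 68.6061 × 56.6 = $1941.55 thousand.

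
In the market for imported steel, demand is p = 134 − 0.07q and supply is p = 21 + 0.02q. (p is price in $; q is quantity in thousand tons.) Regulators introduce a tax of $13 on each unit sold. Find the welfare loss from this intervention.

$938.89 thousand

Competitive equilibrium: 134 − 0.07q = 21 + 0.02q → q* = 1255.5556, p* = 46.1111.
With the tax, the buyer price exceeds the seller price by 13: (134 − 0.07q) − (21 + 0.02q) = 13 → q' = 1111.1111.
Δq = 1255.5556 − 1111.1111 = 144.4445; the wedge equals the tax, 13.
DWL = ½ × 144.4445 × 13 = $938.89 thousand.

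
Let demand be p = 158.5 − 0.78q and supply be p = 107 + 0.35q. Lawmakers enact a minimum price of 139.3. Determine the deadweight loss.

Competitive equilibrium: 158.5 − 0.78q = 107 + 0.35q → q* = 45.5752, p* = 122.9513.
At the floor p = 139.3, quantity demanded = (158.5 − 139.3)/0.78 = 24.6154.
Sellers' marginal cost at q' = 24.6154: 107 + 0.35·24.6154 = 115.6154.
Δq = 45.5752 − 24.6154 = 20.9598; wedge = 139.3 − 115.6154 = 23.6846.
Welfare loss = ½ × 20.9598 × 23.6846 = 248.21.

248.21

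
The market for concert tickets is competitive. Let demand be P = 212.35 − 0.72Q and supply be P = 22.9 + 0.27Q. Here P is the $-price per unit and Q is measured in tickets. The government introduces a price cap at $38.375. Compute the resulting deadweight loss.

$8894.70

Competitive equilibrium: 212.35 − 0.72Q = 22.9 + 0.27Q → Q* = 191.36364, P* = 74.56818.
At the ceiling P = 38.375, quantity supplied = (38.375 − 22.9)/0.27 = 57.31481.
Willingness to pay at Q' = 57.31481: 212.35 − 0.72·57.31481 = 171.08334.
ΔQ = 191.36364 − 57.31481 = 134.04883; wedge = 171.08334 − 38.375 = 132.70834.
Deadweight loss = ½ × 134.04883 × 132.70834 = $8894.70.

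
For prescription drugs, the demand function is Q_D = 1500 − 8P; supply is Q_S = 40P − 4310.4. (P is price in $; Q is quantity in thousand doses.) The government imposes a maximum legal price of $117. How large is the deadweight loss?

In inverse form: demand P = 187.5 − 0.125Q, supply P = 107.76 + 0.025Q.
Competitive equilibrium: 187.5 − 0.125Q = 107.76 + 0.025Q → Q* = 531.6, P* = 121.05.
At the ceiling P = 117, quantity supplied = (117 − 107.76)/0.025 = 369.6.
Willingness to pay at Q' = 369.6: 187.5 − 0.125·369.6 = 141.3.
ΔQ = 531.6 − 369.6 = 162; wedge = 141.3 − 117 = 24.3.
The triangle = ½ × 162 × 24.3 = $1968.30 thousand.

$1968.30 thousand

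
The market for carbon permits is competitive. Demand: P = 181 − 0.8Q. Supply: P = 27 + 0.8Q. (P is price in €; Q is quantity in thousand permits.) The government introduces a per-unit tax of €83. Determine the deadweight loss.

Competitive equilibrium: 181 − 0.8Q = 27 + 0.8Q → Q* = 96.25, P* = 104.
With the tax, the buyer price exceeds the seller price by 83: (181 − 0.8Q) − (27 + 0.8Q) = 83 → Q' = 44.375.
ΔQ = 96.25 − 44.375 = 51.875; the wedge equals the tax, 83.
The triangle = ½ × 51.875 × 83 = €2152.81 thousand.

€2152.81 thousand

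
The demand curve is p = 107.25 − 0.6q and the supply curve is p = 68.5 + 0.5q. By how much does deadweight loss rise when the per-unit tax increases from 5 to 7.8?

Competitive equilibrium: 107.25 − 0.6q = 68.5 + 0.5q → q* = 35.2273, p* = 86.1136.
For a per-unit tax t: Δq = t/1.1, so DWL = ½·t·(t/1.1) = t²/2.2.
At t = 5: DWL = 11.364. At t = 7.8: DWL = 27.655.
Increase = 27.655 − 11.364 = 16.29.

16.29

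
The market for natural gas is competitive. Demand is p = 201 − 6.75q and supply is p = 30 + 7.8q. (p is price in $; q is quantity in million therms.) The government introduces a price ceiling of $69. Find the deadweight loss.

$331.72 million

Competitive equilibrium: 201 − 6.75q = 30 + 7.8q → q* = 11.7526, p* = 121.6701.
At the ceiling p = 69, quantity supplied = (69 − 30)/7.8 = 5.
Willingness to pay at q' = 5: 201 − 6.75·5 = 167.25.
Δq = 11.7526 − 5 = 6.7526; wedge = 167.25 − 69 = 98.25.
The triangle = ½ × 6.7526 × 98.25 = $331.72 million.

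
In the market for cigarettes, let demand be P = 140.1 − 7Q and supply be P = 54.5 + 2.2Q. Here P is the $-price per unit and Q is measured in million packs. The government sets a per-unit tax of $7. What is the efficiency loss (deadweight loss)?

Competitive equilibrium: 140.1 − 7Q = 54.5 + 2.2Q → Q* = 9.3043, P* = 74.9696.
With the tax, the buyer price exceeds the seller price by 7: (140.1 − 7Q) − (54.5 + 2.2Q) = 7 → Q' = 8.5435.
ΔQ = 9.3043 − 8.5435 = 0.7608; the wedge equals the tax, 7.
DWL = ½ × 0.7608 × 7 = $2.66 million.

$2.66 million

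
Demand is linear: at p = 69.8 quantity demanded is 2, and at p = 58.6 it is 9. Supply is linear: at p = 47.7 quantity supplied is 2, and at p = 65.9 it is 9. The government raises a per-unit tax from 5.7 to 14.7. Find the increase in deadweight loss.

21.86

Demand slope = (58.6 − 69.8)/(9 − 2) = −1.6, so p = 73 − 1.6q.
Supply slope = (65.9 − 47.7)/(9 − 2) = 2.6, so p = 42.5 + 2.6q.
Competitive equilibrium: 73 − 1.6q = 42.5 + 2.6q → q* = 7.2619, p* = 61.381.
For a per-unit tax t: Δq = t/4.2, so DWL = ½·t·(t/4.2) = t²/8.4.
At t = 5.7: DWL = 3.868. At t = 14.7: DWL = 25.725.
Increase = 25.725 − 3.868 = 21.86.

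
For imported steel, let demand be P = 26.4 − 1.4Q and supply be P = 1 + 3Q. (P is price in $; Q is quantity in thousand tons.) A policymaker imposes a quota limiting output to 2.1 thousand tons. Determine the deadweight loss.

$29.68 thousand

Competitive equilibrium: 26.4 − 1.4Q = 1 + 3Q → Q* = 5.7727, P* = 18.3182.
At Q = 2.1: demand price = 26.4 − 1.4·2.1 = 23.46; supply price = 1 + 3·2.1 = 7.3.
ΔQ = 5.7727 − 2.1 = 3.6727; wedge = 23.46 − 7.3 = 16.16.
The triangle = ½ × 3.6727 × 16.16 = $29.68 thousand.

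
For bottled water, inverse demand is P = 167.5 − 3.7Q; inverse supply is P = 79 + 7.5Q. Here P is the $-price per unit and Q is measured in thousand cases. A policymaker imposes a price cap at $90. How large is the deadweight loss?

Competitive equilibrium: 167.5 − 3.7Q = 79 + 7.5Q → Q* = 7.9018, P* = 138.2634.
At the ceiling P = 90, quantity supplied = (90 − 79)/7.5 = 1.4667.
Willingness to pay at Q' = 1.4667: 167.5 − 3.7·1.4667 = 162.0732.
ΔQ = 7.9018 − 1.4667 = 6.4351; wedge = 162.0732 − 90 = 72.0732.
Deadweight loss = ½ × 6.4351 × 72.0732 = $231.90 thousand.

$231.90 thousand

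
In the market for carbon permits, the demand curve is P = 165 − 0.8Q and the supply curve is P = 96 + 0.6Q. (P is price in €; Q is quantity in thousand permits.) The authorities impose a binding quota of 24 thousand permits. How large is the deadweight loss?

€447.56 thousand

Competitive equilibrium: 165 − 0.8Q = 96 + 0.6Q → Q* = 49.2857, P* = 125.5714.
At Q = 24: demand price = 165 − 0.8·24 = 145.8; supply price = 96 + 0.6·24 = 110.4.
ΔQ = 49.2857 − 24 = 25.2857; wedge = 145.8 − 110.4 = 35.4.
DWL = ½ × 25.2857 × 35.4 = €447.56 thousand.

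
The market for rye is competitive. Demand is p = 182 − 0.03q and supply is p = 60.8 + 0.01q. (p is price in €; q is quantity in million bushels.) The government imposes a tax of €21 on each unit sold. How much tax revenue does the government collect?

€52605 million

Competitive equilibrium: 182 − 0.03q = 60.8 + 0.01q → q* = 3030, p* = 91.1.
With the tax, the buyer price exceeds the seller price by 21: (182 − 0.03q) − (60.8 + 0.01q) = 21 → q' = 2505.
Tax revenue = 21 × 2505 = €52605 million.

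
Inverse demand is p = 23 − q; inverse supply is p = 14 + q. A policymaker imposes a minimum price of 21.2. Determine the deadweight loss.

7.29

Competitive equilibrium: 23 − q = 14 + q → q* = 4.5, p* = 18.5.
At the floor p = 21.2, quantity demanded = (23 − 21.2)/1 = 1.8.
Sellers' marginal cost at q' = 1.8: 14 + 1·1.8 = 15.8.
Δq = 4.5 − 1.8 = 2.7; wedge = 21.2 − 15.8 = 5.4.
DWL = ½ × 2.7 × 5.4 = 7.29.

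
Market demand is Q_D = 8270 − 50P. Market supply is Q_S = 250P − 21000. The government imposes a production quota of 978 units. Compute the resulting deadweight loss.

In inverse form: demand P = 165.4 − 0.02Q, supply P = 84 + 0.004Q.
Competitive equilibrium: 165.4 − 0.02Q = 84 + 0.004Q → Q* = 3391.6667, P* = 97.5667.
At Q = 978: demand price = 165.4 − 0.02·978 = 145.84; supply price = 84 + 0.004·978 = 87.912.
ΔQ = 3391.6667 − 978 = 2413.6667; wedge = 145.84 − 87.912 = 57.928.
DWL = ½ × 2413.6667 × 57.928 = 69909.44.

69909.44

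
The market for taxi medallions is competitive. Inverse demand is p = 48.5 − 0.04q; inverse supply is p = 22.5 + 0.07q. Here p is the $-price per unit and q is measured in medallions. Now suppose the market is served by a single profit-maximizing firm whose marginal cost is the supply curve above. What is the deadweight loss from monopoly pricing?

Competitive equilibrium: 48.5 − 0.04q = 22.5 + 0.07q → q* = 236.3636, p* = 39.0455.
Marginal revenue: MR = 48.5 − 0.08q. Set MR = MC: 48.5 − 0.08q = 22.5 + 0.07q → q_m = 173.3333.
Price p_m = 48.5 − 0.04·173.3333 = 41.5667; MC(q_m) = 22.5 + 0.07·173.3333 = 34.6333.
Competitive q* = 236.3636, so Δq = 63.0303; wedge = 41.5667 − 34.6333 = 6.9334.
The triangle = ½ × 63.0303 × 6.9334 = $218.51.

$218.51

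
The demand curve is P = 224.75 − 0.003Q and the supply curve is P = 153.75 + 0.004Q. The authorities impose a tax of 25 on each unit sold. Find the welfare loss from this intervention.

44642.86

Competitive equilibrium: 224.75 − 0.003Q = 153.75 + 0.004Q → Q* = 10142.8571, P* = 194.3214.
With the tax, the buyer price exceeds the seller price by 25: (224.75 − 0.003Q) − (153.75 + 0.004Q) = 25 → Q' = 6571.4286.
ΔQ = 10142.8571 − 6571.4286 = 3571.4285; the wedge equals the tax, 25.
DWL = ½ × 3571.4285 × 25 = 44642.86.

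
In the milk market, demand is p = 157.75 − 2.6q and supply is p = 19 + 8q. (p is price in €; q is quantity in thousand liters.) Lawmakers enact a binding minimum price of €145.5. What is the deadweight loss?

Competitive equilibrium: 157.75 − 2.6q = 19 + 8q → q* = 13.0896, p* = 123.717.
At the floor p = 145.5, quantity demanded = (157.75 − 145.5)/2.6 = 4.7115.
Sellers' marginal cost at q' = 4.7115: 19 + 8·4.7115 = 56.692.
Δq = 13.0896 − 4.7115 = 8.3781; wedge = 145.5 − 56.692 = 88.808.
DWL = ½ × 8.3781 × 88.808 = €372.02 thousand.

€372.02 thousand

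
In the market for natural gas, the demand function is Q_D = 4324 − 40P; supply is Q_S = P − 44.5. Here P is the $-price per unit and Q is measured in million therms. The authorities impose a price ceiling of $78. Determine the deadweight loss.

In inverse form: demand P = 108.1 − 0.025Q, supply P = 44.5 + Q.
Competitive equilibrium: 108.1 − 0.025Q = 44.5 + Q → Q* = 62.0488, P* = 106.5488.
At the ceiling P = 78, quantity supplied = (78 − 44.5)/1 = 33.5.
Willingness to pay at Q' = 33.5: 108.1 − 0.025·33.5 = 107.2625.
ΔQ = 62.0488 − 33.5 = 28.5488; wedge = 107.2625 − 78 = 29.2625.
Welfare loss = ½ × 28.5488 × 29.2625 = $417.70 million.

$417.70 million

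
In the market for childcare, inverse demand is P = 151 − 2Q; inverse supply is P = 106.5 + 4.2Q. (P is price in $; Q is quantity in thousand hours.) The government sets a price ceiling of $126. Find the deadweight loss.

Competitive equilibrium: 151 − 2Q = 106.5 + 4.2Q → Q* = 7.1774, P* = 136.6452.
At the ceiling P = 126, quantity supplied = (126 − 106.5)/4.2 = 4.6429.
Willingness to pay at Q' = 4.6429: 151 − 2·4.6429 = 141.7142.
ΔQ = 7.1774 − 4.6429 = 2.5345; wedge = 141.7142 − 126 = 15.7142.
Deadweight loss = ½ × 2.5345 × 15.7142 = $19.91 thousand.

$19.91 thousand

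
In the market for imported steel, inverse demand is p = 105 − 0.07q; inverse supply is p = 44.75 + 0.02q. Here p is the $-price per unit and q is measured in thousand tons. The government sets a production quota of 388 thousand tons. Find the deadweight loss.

Competitive equilibrium: 105 − 0.07q = 44.75 + 0.02q → q* = 669.4444, p* = 58.1389.
At q = 388: demand price = 105 − 0.07·388 = 77.84; supply price = 44.75 + 0.02·388 = 52.51.
Δq = 669.4444 − 388 = 281.4444; wedge = 77.84 − 52.51 = 25.33.
Welfare loss = ½ × 281.4444 × 25.33 = $3564.49 thousand.

$3564.49 thousand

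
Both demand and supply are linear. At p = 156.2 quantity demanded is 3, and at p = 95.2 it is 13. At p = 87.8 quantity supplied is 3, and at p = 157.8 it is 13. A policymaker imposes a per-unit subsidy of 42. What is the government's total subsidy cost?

Demand slope = (95.2 − 156.2)/(13 − 3) = −6.1, so p = 174.5 − 6.1q.
Supply slope = (157.8 − 87.8)/(13 − 3) = 7, so p = 66.8 + 7q.
Competitive equilibrium: 174.5 − 6.1q = 66.8 + 7q → q* = 8.22137, p* = 124.34962.
The subsidy lowers effective supply by 42: p = 24.8 + 7q.
New quantity: 174.5 − 6.1q = 24.8 + 7q → q' = 11.42748.
Total subsidy cost = 42 × 11.42748 = 479.95.

479.95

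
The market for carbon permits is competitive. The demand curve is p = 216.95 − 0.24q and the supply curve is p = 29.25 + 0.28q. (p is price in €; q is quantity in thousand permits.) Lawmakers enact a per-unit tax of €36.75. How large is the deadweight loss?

€1298.62 thousand

Competitive equilibrium: 216.95 − 0.24q = 29.25 + 0.28q → q* = 360.9615, p* = 130.3192.
With the tax, the buyer price exceeds the seller price by 36.75: (216.95 − 0.24q) − (29.25 + 0.28q) = 36.75 → q' = 290.2885.
Δq = 360.9615 − 290.2885 = 70.673; the wedge equals the tax, 36.75.
DWL = ½ × 70.673 × 36.75 = €1298.62 thousand.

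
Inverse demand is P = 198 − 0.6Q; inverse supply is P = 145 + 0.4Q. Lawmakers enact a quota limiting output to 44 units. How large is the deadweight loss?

Competitive equilibrium: 198 − 0.6Q = 145 + 0.4Q → Q* = 53, P* = 166.2.
At Q = 44: demand price = 198 − 0.6·44 = 171.6; supply price = 145 + 0.4·44 = 162.6.
ΔQ = 53 − 44 = 9; wedge = 171.6 − 162.6 = 9.
DWL = ½ × 9 × 9 = 40.50.

40.50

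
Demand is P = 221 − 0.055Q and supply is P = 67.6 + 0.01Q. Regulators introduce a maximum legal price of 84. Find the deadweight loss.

16848

Competitive equilibrium: 221 − 0.055Q = 67.6 + 0.01Q → Q* = 2360, P* = 91.2.
At the ceiling P = 84, quantity supplied = (84 − 67.6)/0.01 = 1640.
Willingness to pay at Q' = 1640: 221 − 0.055·1640 = 130.8.
ΔQ = 2360 − 1640 = 720; wedge = 130.8 − 84 = 46.8.
The triangle = ½ × 720 × 46.8 = 16848.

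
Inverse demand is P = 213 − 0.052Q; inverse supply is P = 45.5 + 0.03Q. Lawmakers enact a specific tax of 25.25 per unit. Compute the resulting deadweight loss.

Competitive equilibrium: 213 − 0.052Q = 45.5 + 0.03Q → Q* = 2042.6829, P* = 106.7805.
With the tax, the buyer price exceeds the seller price by 25.25: (213 − 0.052Q) − (45.5 + 0.03Q) = 25.25 → Q' = 1734.7561.
ΔQ = 2042.6829 − 1734.7561 = 307.9268; the wedge equals the tax, 25.25.
The triangle = ½ × 307.9268 × 25.25 = 3887.58.

3887.58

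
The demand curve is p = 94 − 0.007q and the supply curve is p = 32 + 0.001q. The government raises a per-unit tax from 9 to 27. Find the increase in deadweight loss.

Competitive equilibrium: 94 − 0.007q = 32 + 0.001q → q* = 7750, p* = 39.75.
For a per-unit tax t: Δq = t/0.008, so DWL = ½·t·(t/0.008) = t²/0.016.
At t = 9: DWL = 5062.5. At t = 27: DWL = 45562.5.
Increase = 45562.5 − 5062.5 = 40500.

40500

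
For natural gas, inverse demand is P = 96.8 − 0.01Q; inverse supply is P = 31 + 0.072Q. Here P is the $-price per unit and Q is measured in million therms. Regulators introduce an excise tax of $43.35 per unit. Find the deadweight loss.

Competitive equilibrium: 96.8 − 0.01Q = 31 + 0.072Q → Q* = 802.439, P* = 88.7756.
With the tax, the buyer price exceeds the seller price by 43.35: (96.8 − 0.01Q) − (31 + 0.072Q) = 43.35 → Q' = 273.7805.
ΔQ = 802.439 − 273.7805 = 528.6585; the wedge equals the tax, 43.35.
Welfare loss = ½ × 528.6585 × 43.35 = $11458.67 million.

$11458.67 million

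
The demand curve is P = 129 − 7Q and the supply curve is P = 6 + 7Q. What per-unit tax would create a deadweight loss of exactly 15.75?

21

Competitive equilibrium: 129 − 7Q = 6 + 7Q → Q* = 8.7857, P* = 67.5.
A tax t gives ΔQ = t/14 and wedge t, so DWL = t²/28.
t²/28 = 15.75 → t² = 441 → t = 21.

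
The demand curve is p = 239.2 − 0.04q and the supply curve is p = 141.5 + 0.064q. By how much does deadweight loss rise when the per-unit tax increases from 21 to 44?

Competitive equilibrium: 239.2 − 0.04q = 141.5 + 0.064q → q* = 939.4231, p* = 201.6231.
For a per-unit tax t: Δq = t/0.104, so DWL = ½·t·(t/0.104) = t²/0.208.
At t = 21: DWL = 2120.192. At t = 44: DWL = 9307.692.
Increase = 9307.692 − 2120.192 = 7187.50.

7187.50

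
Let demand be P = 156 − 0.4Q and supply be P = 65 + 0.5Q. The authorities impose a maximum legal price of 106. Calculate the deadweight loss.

164.36

Competitive equilibrium: 156 − 0.4Q = 65 + 0.5Q → Q* = 101.1111, P* = 115.5556.
At the ceiling P = 106, quantity supplied = (106 − 65)/0.5 = 82.
Willingness to pay at Q' = 82: 156 − 0.4·82 = 123.2.
ΔQ = 101.1111 − 82 = 19.1111; wedge = 123.2 − 106 = 17.2.
The triangle = ½ × 19.1111 × 17.2 = 164.36.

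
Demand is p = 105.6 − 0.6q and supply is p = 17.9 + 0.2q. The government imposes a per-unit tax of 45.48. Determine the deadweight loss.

1292.769

Competitive equilibrium: 105.6 − 0.6q = 17.9 + 0.2q → q* = 109.625, p* = 39.825.
With the tax, the buyer price exceeds the seller price by 45.48: (105.6 − 0.6q) − (17.9 + 0.2q) = 45.48 → q' = 52.775.
Δq = 109.625 − 52.775 = 56.85; the wedge equals the tax, 45.48.
The triangle = ½ × 56.85 × 45.48 = 1292.769.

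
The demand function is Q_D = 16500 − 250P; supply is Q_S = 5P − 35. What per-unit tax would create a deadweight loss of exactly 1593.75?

In inverse form: demand P = 66 − 0.004Q, supply P = 7 + 0.2Q.
Competitive equilibrium: 66 − 0.004Q = 7 + 0.2Q → Q* = 289.2157, P* = 64.8431.
A tax t gives ΔQ = t/0.204 and wedge t, so DWL = t²/0.408.
t²/0.408 = 1593.75 → t² = 650.25 → t = 25.5.

25.5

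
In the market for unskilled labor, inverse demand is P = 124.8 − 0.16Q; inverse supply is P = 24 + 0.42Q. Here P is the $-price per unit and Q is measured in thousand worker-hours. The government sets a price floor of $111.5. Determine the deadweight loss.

Competitive equilibrium: 124.8 − 0.16Q = 24 + 0.42Q → Q* = 173.7931, P* = 96.9931.
At the floor P = 111.5, quantity demanded = (124.8 − 111.5)/0.16 = 83.125.
Sellers' marginal cost at Q' = 83.125: 24 + 0.42·83.125 = 58.9125.
ΔQ = 173.7931 − 83.125 = 90.6681; wedge = 111.5 − 58.9125 = 52.5875.
Welfare loss = ½ × 90.6681 × 52.5875 = $2384 thousand.

$2384 thousand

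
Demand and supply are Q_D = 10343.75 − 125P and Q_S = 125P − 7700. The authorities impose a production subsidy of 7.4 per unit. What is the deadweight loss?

1711.25

In inverse form: demand P = 82.75 − 0.008Q, supply P = 61.6 + 0.008Q.
Competitive equilibrium: 82.75 − 0.008Q = 61.6 + 0.008Q → Q* = 1321.875, P* = 72.175.
The subsidy lowers effective supply by 7.4: P = 54.2 + 0.008Q.
New quantity: 82.75 − 0.008Q = 54.2 + 0.008Q → Q' = 1784.375.
Overproduction ΔQ = 1784.375 − 1321.875 = 462.5; wedge = subsidy = 7.4.
The triangle = ½ × 462.5 × 7.4 = 1711.25.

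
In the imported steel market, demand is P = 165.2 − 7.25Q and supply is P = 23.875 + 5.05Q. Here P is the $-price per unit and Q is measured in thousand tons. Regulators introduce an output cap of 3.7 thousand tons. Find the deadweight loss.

$373.19 thousand

Competitive equilibrium: 165.2 − 7.25Q = 23.875 + 5.05Q → Q* = 11.4898, P* = 81.8987.
At Q = 3.7: demand price = 165.2 − 7.25·3.7 = 138.375; supply price = 23.875 + 5.05·3.7 = 42.56.
ΔQ = 11.4898 − 3.7 = 7.7898; wedge = 138.375 − 42.56 = 95.815.
The triangle = ½ × 7.7898 × 95.815 = $373.19 thousand.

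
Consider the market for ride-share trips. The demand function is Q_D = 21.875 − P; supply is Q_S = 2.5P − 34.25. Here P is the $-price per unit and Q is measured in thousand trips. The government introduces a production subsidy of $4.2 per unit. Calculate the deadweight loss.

In inverse form: demand P = 21.875 − Q, supply P = 13.7 + 0.4Q.
Competitive equilibrium: 21.875 − Q = 13.7 + 0.4Q → Q* = 5.8393, P* = 16.0357.
The subsidy lowers effective supply by 4.2: P = 9.5 + 0.4Q.
New quantity: 21.875 − Q = 9.5 + 0.4Q → Q' = 8.8393.
Overproduction ΔQ = 8.8393 − 5.8393 = 3; wedge = subsidy = 4.2.
The triangle = ½ × 3 × 4.2 = $6.30 thousand.

$6.30 thousand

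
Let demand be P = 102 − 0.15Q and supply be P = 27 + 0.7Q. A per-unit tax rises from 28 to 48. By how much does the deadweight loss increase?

Competitive equilibrium: 102 − 0.15Q = 27 + 0.7Q → Q* = 88.2353, P* = 88.7647.
For a per-unit tax t: ΔQ = t/0.85, so DWL = ½·t·(t/0.85) = t²/1.7.
At t = 28: DWL = 461.176. At t = 48: DWL = 1355.294.
Increase = 1355.294 − 461.176 = 894.12.

894.12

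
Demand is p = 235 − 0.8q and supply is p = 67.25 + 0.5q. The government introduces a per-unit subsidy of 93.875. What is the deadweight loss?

Competitive equilibrium: 235 − 0.8q = 67.25 + 0.5q → q* = 129.0385, p* = 131.7692.
The subsidy lowers effective supply by 93.875: p = 0.5q − 26.625.
New quantity: 235 − 0.8q = 0.5q − 26.625 → q' = 201.25.
Overproduction Δq = 201.25 − 129.0385 = 72.2115; wedge = subsidy = 93.875.
The triangle = ½ × 72.2115 × 93.875 = 3389.43.

3389.43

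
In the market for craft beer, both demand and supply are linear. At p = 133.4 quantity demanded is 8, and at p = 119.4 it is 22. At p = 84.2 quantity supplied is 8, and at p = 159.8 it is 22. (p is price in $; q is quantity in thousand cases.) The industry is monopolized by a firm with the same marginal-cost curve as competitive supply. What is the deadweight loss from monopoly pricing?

Demand slope = (119.4 − 133.4)/(22 − 8) = −1, so p = 141.4 − q.
Supply slope = (159.8 − 84.2)/(22 − 8) = 5.4, so p = 41 + 5.4q.
Competitive equilibrium: 141.4 − q = 41 + 5.4q → q* = 15.6875, p* = 125.7125.
Marginal revenue: MR = 141.4 − 2q. Set MR = MC: 141.4 − 2q = 41 + 5.4q → q_m = 13.5676.
Price p_m = 141.4 − 1·13.5676 = 127.8324; MC(q_m) = 41 + 5.4·13.5676 = 114.265.
Competitive q* = 15.6875, so Δq = 2.1199; wedge = 127.8324 − 114.265 = 13.5674.
The triangle = ½ × 2.1199 × 13.5674 = $14.38 thousand.

$14.38 thousand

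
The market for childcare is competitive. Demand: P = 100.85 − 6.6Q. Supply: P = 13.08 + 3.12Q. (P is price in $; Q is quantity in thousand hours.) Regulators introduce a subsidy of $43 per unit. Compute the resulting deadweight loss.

Competitive equilibrium: 100.85 − 6.6Q = 13.08 + 3.12Q → Q* = 9.0298, P* = 41.2531.
The subsidy lowers effective supply by 43: P = 3.12Q − 29.92.
New quantity: 100.85 − 6.6Q = 3.12Q − 29.92 → Q' = 13.4537.
Overproduction ΔQ = 13.4537 − 9.0298 = 4.4239; wedge = subsidy = 43.
Welfare loss = ½ × 4.4239 × 43 = $95.11 thousand.

$95.11 thousand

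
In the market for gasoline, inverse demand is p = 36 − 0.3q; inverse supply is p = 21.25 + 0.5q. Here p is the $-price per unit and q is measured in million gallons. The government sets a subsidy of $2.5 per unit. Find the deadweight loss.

$3.91 million

Competitive equilibrium: 36 − 0.3q = 21.25 + 0.5q → q* = 18.4375, p* = 30.4688.
The subsidy lowers effective supply by 2.5: p = 18.75 + 0.5q.
New quantity: 36 − 0.3q = 18.75 + 0.5q → q' = 21.5625.
Overproduction Δq = 21.5625 − 18.4375 = 3.125; wedge = subsidy = 2.5.
DWL = ½ × 3.125 × 2.5 = $3.91 million.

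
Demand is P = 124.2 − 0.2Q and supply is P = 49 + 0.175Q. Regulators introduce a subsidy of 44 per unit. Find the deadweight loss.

2581.33

Competitive equilibrium: 124.2 − 0.2Q = 49 + 0.175Q → Q* = 200.5333, P* = 84.0933.
The subsidy lowers effective supply by 44: P = 5 + 0.175Q.
New quantity: 124.2 − 0.2Q = 5 + 0.175Q → Q' = 317.8667.
Overproduction ΔQ = 317.8667 − 200.5333 = 117.3334; wedge = subsidy = 44.
Deadweight loss = ½ × 117.3334 × 44 = 2581.33.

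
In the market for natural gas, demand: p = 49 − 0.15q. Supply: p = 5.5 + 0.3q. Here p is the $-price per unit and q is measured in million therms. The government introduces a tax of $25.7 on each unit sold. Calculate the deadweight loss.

Competitive equilibrium: 49 − 0.15q = 5.5 + 0.3q → q* = 96.6667, p* = 34.5.
With the tax, the buyer price exceeds the seller price by 25.7: (49 − 0.15q) − (5.5 + 0.3q) = 25.7 → q' = 39.5556.
Δq = 96.6667 − 39.5556 = 57.1111; the wedge equals the tax, 25.7.
DWL = ½ × 57.1111 × 25.7 = $733.88 million.

$733.88 million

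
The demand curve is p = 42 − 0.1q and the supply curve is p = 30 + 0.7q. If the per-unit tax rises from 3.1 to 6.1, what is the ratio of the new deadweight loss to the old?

Competitive equilibrium: 42 − 0.1q = 30 + 0.7q → q* = 15, p* = 40.5.
For a per-unit tax t: Δq = t/0.8, so DWL = ½·t·(t/0.8) = t²/1.6.
At t = 3.1: DWL = 6.006. At t = 6.1: DWL = 23.256.
Ratio = (6.1/3.1)² = 3.872.

3.872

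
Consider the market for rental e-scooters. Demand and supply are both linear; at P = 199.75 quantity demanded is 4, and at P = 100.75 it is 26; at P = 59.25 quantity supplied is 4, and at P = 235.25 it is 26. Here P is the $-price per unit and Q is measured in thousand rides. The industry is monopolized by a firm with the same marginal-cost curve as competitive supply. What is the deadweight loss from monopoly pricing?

$101.71 thousand

Demand slope = (100.75 − 199.75)/(26 − 4) = −4.5, so P = 217.75 − 4.5Q.
Supply slope = (235.25 − 59.25)/(26 − 4) = 8, so P = 27.25 + 8Q.
Competitive equilibrium: 217.75 − 4.5Q = 27.25 + 8Q → Q* = 15.24, P* = 149.17.
Marginal revenue: MR = 217.75 − 9Q. Set MR = MC: 217.75 − 9Q = 27.25 + 8Q → Q_m = 11.2059.
Price P_m = 217.75 − 4.5·11.2059 = 167.3235; MC(Q_m) = 27.25 + 8·11.2059 = 116.8972.
Competitive Q* = 15.24, so ΔQ = 4.0341; wedge = 167.3235 − 116.8972 = 50.4263.
Welfare loss = ½ × 4.0341 × 50.4263 = $101.71 thousand.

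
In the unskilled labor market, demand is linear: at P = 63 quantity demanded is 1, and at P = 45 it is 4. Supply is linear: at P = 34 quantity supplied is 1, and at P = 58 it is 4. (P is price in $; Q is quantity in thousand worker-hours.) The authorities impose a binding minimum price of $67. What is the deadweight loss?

$52.48 thousand

Demand slope = (45 − 63)/(4 − 1) = −6, so P = 69 − 6Q.
Supply slope = (58 − 34)/(4 − 1) = 8, so P = 26 + 8Q.
Competitive equilibrium: 69 − 6Q = 26 + 8Q → Q* = 3.0714, P* = 50.5714.
At the floor P = 67, quantity demanded = (69 − 67)/6 = 0.3333.
Sellers' marginal cost at Q' = 0.3333: 26 + 8·0.3333 = 28.6664.
ΔQ = 3.0714 − 0.3333 = 2.7381; wedge = 67 − 28.6664 = 38.3336.
The triangle = ½ × 2.7381 × 38.3336 = $52.48 thousand.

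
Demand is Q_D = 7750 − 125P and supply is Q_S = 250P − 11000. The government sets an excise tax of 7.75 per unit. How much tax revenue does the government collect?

In inverse form: demand P = 62 − 0.008Q, supply P = 44 + 0.004Q.
Competitive equilibrium: 62 − 0.008Q = 44 + 0.004Q → Q* = 1500, P* = 50.
With the tax, the buyer price exceeds the seller price by 7.75: (62 − 0.008Q) − (44 + 0.004Q) = 7.75 → Q' = 854.1667.
Tax revenue = 7.75 × 854.1667 = 6619.79.

6619.79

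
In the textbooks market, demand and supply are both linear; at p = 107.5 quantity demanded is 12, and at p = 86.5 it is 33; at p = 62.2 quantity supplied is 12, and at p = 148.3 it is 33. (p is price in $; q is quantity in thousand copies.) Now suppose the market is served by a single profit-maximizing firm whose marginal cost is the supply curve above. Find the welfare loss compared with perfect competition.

Demand slope = (86.5 − 107.5)/(33 − 12) = −1, so p = 119.5 − q.
Supply slope = (148.3 − 62.2)/(33 − 12) = 4.1, so p = 13 + 4.1q.
Competitive equilibrium: 119.5 − q = 13 + 4.1q → q* = 20.8824, p* = 98.6176.
Marginal revenue: MR = 119.5 − 2q. Set MR = MC: 119.5 − 2q = 13 + 4.1q → q_m = 17.459.
Price p_m = 119.5 − 1·17.459 = 102.041; MC(q_m) = 13 + 4.1·17.459 = 84.5819.
Competitive q* = 20.8824, so Δq = 3.4234; wedge = 102.041 − 84.5819 = 17.4591.
Deadweight loss = ½ × 3.4234 × 17.4591 = $29.88 thousand.

$29.88 thousand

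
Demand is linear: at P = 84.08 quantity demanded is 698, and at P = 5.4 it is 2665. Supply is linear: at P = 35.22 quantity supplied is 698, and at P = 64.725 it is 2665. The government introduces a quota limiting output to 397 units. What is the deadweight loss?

Demand slope = (5.4 − 84.08)/(2665 − 698) = −0.04, so P = 112 − 0.04Q.
Supply slope = (64.725 − 35.22)/(2665 − 698) = 0.015, so P = 24.75 + 0.015Q.
Competitive equilibrium: 112 − 0.04Q = 24.75 + 0.015Q → Q* = 1586.3636, P* = 48.5455.
At Q = 397: demand price = 112 − 0.04·397 = 96.12; supply price = 24.75 + 0.015·397 = 30.705.
ΔQ = 1586.3636 − 397 = 1189.3636; wedge = 96.12 − 30.705 = 65.415.
Welfare loss = ½ × 1189.3636 × 65.415 = 38901.11.

38901.11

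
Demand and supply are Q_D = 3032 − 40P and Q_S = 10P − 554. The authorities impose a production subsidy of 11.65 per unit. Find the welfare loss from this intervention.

In inverse form: demand P = 75.8 − 0.025Q, supply P = 55.4 + 0.1Q.
Competitive equilibrium: 75.8 − 0.025Q = 55.4 + 0.1Q → Q* = 163.2, P* = 71.72.
The subsidy lowers effective supply by 11.65: P = 43.75 + 0.1Q.
New quantity: 75.8 − 0.025Q = 43.75 + 0.1Q → Q' = 256.4.
Overproduction ΔQ = 256.4 − 163.2 = 93.2; wedge = subsidy = 11.65.
The triangle = ½ × 93.2 × 11.65 = 542.89.

542.89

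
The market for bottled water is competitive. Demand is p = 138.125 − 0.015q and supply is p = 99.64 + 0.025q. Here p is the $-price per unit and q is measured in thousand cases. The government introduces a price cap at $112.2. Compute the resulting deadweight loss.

$4226.94 thousand

Competitive equilibrium: 138.125 − 0.015q = 99.64 + 0.025q → q* = 962.125, p* = 123.6931.
At the ceiling p = 112.2, quantity supplied = (112.2 − 99.64)/0.025 = 502.4.
Willingness to pay at q' = 502.4: 138.125 − 0.015·502.4 = 130.589.
Δq = 962.125 − 502.4 = 459.725; wedge = 130.589 − 112.2 = 18.389.
Deadweight loss = ½ × 459.725 × 18.389 = $4226.94 thousand.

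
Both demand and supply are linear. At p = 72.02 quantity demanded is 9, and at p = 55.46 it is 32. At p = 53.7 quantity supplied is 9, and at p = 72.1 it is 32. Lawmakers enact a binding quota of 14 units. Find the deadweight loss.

37.80

Demand slope = (55.46 − 72.02)/(32 − 9) = −0.72, so p = 78.5 − 0.72q.
Supply slope = (72.1 − 53.7)/(32 − 9) = 0.8, so p = 46.5 + 0.8q.
Competitive equilibrium: 78.5 − 0.72q = 46.5 + 0.8q → q* = 21.0526, p* = 63.3421.
At q = 14: demand price = 78.5 − 0.72·14 = 68.42; supply price = 46.5 + 0.8·14 = 57.7.
Δq = 21.0526 − 14 = 7.0526; wedge = 68.42 − 57.7 = 10.72.
DWL = ½ × 7.0526 × 10.72 = 37.80.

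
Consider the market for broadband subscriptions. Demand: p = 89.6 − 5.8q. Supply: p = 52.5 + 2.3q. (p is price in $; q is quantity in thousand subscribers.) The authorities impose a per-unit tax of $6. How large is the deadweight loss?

$2.22 thousand

Competitive equilibrium: 89.6 − 5.8q = 52.5 + 2.3q → q* = 4.5802, p* = 63.0346.
With the tax, the buyer price exceeds the seller price by 6: (89.6 − 5.8q) − (52.5 + 2.3q) = 6 → q' = 3.8395.
Δq = 4.5802 − 3.8395 = 0.7407; the wedge equals the tax, 6.
DWL = ½ × 0.7407 × 6 = $2.22 thousand.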